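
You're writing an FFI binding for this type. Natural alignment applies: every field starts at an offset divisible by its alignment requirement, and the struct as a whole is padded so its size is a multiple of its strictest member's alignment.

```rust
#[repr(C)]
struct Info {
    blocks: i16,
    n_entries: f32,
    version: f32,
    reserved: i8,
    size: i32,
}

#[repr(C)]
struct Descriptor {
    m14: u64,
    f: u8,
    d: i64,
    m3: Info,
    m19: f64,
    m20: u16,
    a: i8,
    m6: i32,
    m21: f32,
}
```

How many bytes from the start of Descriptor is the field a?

Info: blocks at 0 (size 2, align 2) → ends 2; pad 2 to align 4 for n_entries; n_entries at 4 (size 4, align 4) → ends 8; version at 8 (size 4, align 4) → ends 12; reserved at 12 (size 1, align 1) → ends 13; pad 3 to align 4 for size; size at 16 (size 4, align 4) → ends 20; total 20 bytes, alignment 4
m14 at 0 (size 8, align 8) → ends 8
f at 8 (size 1, align 1) → ends 9
pad 7 to align 8 for d
d at 16 (size 8, align 8) → ends 24
m3 at 24 (size 20, align 4) → ends 44
pad 4 to align 8 for m19
m19 at 48 (size 8, align 8) → ends 56
m20 at 56 (size 2, align 2) → ends 58
a at 58 (size 1, align 1) → ends 59

58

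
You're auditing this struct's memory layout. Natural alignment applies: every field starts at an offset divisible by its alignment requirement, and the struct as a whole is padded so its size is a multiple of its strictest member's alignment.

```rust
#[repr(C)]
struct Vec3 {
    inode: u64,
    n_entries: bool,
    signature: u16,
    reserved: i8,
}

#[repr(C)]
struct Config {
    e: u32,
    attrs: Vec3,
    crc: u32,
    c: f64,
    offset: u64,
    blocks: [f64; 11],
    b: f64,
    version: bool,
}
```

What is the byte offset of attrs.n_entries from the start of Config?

Vec3: 0..8  inode  (8B, 8-aligned); 8..9  n_entries  (1B, 1-aligned); 9..10  -- padding (1B); 10..12  signature  (2B, 2-aligned); 12..13  reserved  (1B, 1-aligned); 13..16  -- tail padding (3B); sizeof = 16, alignof = 8
0..4  e  (4B, 4-aligned)
4..8  -- padding (4B)
8..24  attrs  (16B, 8-aligned)
within Vec3: n_entries at 8
8 + 8 = 16

16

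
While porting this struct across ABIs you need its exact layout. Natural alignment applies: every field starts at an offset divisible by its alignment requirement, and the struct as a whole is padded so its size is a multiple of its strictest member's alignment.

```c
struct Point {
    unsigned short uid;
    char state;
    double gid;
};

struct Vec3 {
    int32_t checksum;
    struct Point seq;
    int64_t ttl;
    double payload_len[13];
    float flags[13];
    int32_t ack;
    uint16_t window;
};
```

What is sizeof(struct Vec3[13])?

Point: @0: uid [2B, align 2] → 2; @2: state [1B, align 1] → 3; +5 pad (align 8); @8: gid [8B, align 8] → 16; size 16, align 8
@0: checksum [4B, align 4] → 4
+4 pad (align 8)
@8: seq [16B, align 8] → 24
@24: ttl [8B, align 8] → 32
@32: payload_len [104B, align 8] → 136
@136: flags [52B, align 4] → 188
@188: ack [4B, align 4] → 192
@192: window [2B, align 2] → 194
+6 tail pad (align 8)
size 200, align 8
array of 13: 13 × 200 = 2600

2600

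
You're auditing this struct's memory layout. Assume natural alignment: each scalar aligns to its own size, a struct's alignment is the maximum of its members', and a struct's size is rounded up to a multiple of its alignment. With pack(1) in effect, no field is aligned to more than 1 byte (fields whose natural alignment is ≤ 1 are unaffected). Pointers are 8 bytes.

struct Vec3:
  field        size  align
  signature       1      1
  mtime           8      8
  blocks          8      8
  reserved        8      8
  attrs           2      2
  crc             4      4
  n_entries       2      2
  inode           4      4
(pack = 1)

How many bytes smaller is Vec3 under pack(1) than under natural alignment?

11

natural layout:
  @0: signature [1B, align 1] → 1
  +7 pad (align 8)
  @8: mtime [8B, align 8] → 16
  @16: blocks [8B, align 8] → 24
  @24: reserved [8B, align 8] → 32
  @32: attrs [2B, align 2] → 34
  +2 pad (align 4)
  @36: crc [4B, align 4] → 40
  @40: n_entries [2B, align 2] → 42
  +2 pad (align 4)
  @44: inode [4B, align 4] → 48
  size 48, align 8
packed(1) layout:
  @0: signature [1B, align 1] → 1
  @1: mtime [8B, align 1] → 9
  @9: blocks [8B, align 1] → 17
  @17: reserved [8B, align 1] → 25
  @25: attrs [2B, align 1] → 27
  @27: crc [4B, align 1] → 31
  @31: n_entries [2B, align 1] → 33
  @33: inode [4B, align 1] → 37
  size 37, align 1
48 − 37 = 11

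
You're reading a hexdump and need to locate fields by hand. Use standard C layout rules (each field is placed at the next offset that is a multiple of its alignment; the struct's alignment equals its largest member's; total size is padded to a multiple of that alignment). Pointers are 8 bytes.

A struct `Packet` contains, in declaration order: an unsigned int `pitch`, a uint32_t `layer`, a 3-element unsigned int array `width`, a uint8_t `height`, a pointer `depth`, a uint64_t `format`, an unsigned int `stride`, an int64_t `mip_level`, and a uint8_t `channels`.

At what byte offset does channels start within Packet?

56

pitch at 0 (size 4, align 4) → ends 4
layer at 4 (size 4, align 4) → ends 8
width at 8 (size 12, align 4) → ends 20
height at 20 (size 1, align 1) → ends 21
pad 3 to align 8 for depth
depth at 24 (size 8, align 8) → ends 32
format at 32 (size 8, align 8) → ends 40
stride at 40 (size 4, align 4) → ends 44
pad 4 to align 8 for mip_level
mip_level at 48 (size 8, align 8) → ends 56
channels at 56 (size 1, align 1) → ends 57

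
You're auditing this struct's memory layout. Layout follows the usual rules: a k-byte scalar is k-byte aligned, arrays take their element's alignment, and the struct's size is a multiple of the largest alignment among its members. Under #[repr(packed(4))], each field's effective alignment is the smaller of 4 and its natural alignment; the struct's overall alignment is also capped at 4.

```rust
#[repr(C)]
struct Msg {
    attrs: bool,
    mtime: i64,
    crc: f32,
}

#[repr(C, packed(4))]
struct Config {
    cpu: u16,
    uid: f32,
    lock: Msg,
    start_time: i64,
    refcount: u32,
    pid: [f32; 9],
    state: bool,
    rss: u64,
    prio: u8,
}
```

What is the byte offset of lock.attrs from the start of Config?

8

Msg: 0..1  attrs  (1B, 1-aligned); 1..8  -- padding (7B); 8..16  mtime  (8B, 8-aligned); 16..20  crc  (4B, 4-aligned); 20..24  -- tail padding (4B); sizeof = 24, alignof = 8
0..2  cpu  (2B, 2-aligned)
2..4  -- padding (2B)
4..8  uid  (4B, 4-aligned)
8..32  lock  (24B, 4-aligned)
within Msg: attrs at 0
8 + 0 = 8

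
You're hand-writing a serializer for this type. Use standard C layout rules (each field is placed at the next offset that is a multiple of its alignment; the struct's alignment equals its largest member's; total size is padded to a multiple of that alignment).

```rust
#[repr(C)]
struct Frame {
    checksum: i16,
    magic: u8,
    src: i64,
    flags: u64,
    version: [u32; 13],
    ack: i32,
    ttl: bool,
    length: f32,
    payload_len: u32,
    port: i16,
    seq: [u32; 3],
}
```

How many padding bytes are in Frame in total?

14

@0: checksum [2B, align 2] → 2
@2: magic [1B, align 1] → 3
+5 pad (align 8)
@8: src [8B, align 8] → 16
@16: flags [8B, align 8] → 24
@24: version [52B, align 4] → 76
@76: ack [4B, align 4] → 80
@80: ttl [1B, align 1] → 81
+3 pad (align 4)
@84: length [4B, align 4] → 88
@88: payload_len [4B, align 4] → 92
@92: port [2B, align 2] → 94
+2 pad (align 4)
@96: seq [12B, align 4] → 108
+4 tail pad (align 8)
size 112, align 8
data bytes 98, size 112 → padding 14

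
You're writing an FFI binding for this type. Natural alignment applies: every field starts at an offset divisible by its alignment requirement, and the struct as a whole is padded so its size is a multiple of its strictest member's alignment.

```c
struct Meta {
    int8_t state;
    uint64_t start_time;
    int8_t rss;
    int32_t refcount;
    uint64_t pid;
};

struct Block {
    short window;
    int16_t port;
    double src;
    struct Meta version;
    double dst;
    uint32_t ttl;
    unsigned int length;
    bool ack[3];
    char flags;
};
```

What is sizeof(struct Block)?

Meta: 0..1  state  (1B, 1-aligned); 1..8  -- padding (7B); 8..16  start_time  (8B, 8-aligned); 16..17  rss  (1B, 1-aligned); 17..20  -- padding (3B); 20..24  refcount  (4B, 4-aligned); 24..32  pid  (8B, 8-aligned); sizeof = 32, alignof = 8
0..2  window  (2B, 2-aligned)
2..4  port  (2B, 2-aligned)
4..8  -- padding (4B)
8..16  src  (8B, 8-aligned)
16..48  version  (32B, 8-aligned)
48..56  dst  (8B, 8-aligned)
56..60  ttl  (4B, 4-aligned)
60..64  length  (4B, 4-aligned)
64..67  ack  (3B, 1-aligned)
67..68  flags  (1B, 1-aligned)
68..72  -- tail padding (4B)
sizeof = 72, alignof = 8

72 bytes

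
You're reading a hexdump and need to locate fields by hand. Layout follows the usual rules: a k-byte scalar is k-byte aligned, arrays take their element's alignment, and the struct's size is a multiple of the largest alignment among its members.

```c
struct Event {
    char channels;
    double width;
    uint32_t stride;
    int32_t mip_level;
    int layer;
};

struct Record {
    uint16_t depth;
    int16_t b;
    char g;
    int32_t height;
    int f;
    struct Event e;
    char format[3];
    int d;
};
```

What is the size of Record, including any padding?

Event: @0: channels [1B, align 1] → 1; +7 pad (align 8); @8: width [8B, align 8] → 16; @16: stride [4B, align 4] → 20; @20: mip_level [4B, align 4] → 24; @24: layer [4B, align 4] → 28; +4 tail pad (align 8); size 32, align 8
@0: depth [2B, align 2] → 2
@2: b [2B, align 2] → 4
@4: g [1B, align 1] → 5
+3 pad (align 4)
@8: height [4B, align 4] → 12
@12: f [4B, align 4] → 16
@16: e [32B, align 8] → 48
@48: format [3B, align 1] → 51
+1 pad (align 4)
@52: d [4B, align 4] → 56
size 56, align 8

56 bytes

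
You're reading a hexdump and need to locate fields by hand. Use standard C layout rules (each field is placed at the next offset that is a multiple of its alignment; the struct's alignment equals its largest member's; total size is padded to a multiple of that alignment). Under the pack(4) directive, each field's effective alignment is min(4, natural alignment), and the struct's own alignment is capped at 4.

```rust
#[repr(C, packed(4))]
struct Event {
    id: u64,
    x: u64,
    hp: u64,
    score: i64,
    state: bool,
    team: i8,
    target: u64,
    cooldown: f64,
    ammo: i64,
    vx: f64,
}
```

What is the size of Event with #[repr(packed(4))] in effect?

@0: id [8B, align 4] → 8
@8: x [8B, align 4] → 16
@16: hp [8B, align 4] → 24
@24: score [8B, align 4] → 32
@32: state [1B, align 1] → 33
@33: team [1B, align 1] → 34
+2 pad (align 4)
@36: target [8B, align 4] → 44
@44: cooldown [8B, align 4] → 52
@52: ammo [8B, align 4] → 60
@60: vx [8B, align 4] → 68
size 68, align 4

68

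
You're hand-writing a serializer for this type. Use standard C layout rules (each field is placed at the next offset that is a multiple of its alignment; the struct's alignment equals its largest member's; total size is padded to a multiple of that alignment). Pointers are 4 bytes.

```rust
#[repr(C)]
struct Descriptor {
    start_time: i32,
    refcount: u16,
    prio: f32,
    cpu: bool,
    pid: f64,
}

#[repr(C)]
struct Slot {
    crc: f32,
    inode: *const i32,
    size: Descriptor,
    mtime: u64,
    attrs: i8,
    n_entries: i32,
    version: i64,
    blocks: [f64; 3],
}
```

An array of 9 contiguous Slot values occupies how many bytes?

Descriptor: @0: start_time [4B, align 4] → 4; @4: refcount [2B, align 2] → 6; +2 pad (align 4); @8: prio [4B, align 4] → 12; @12: cpu [1B, align 1] → 13; +3 pad (align 8); @16: pid [8B, align 8] → 24; size 24, align 8
@0: crc [4B, align 4] → 4
@4: inode [4B, align 4] → 8
@8: size [24B, align 8] → 32
@32: mtime [8B, align 8] → 40
@40: attrs [1B, align 1] → 41
+3 pad (align 4)
@44: n_entries [4B, align 4] → 48
@48: version [8B, align 8] → 56
@56: blocks [24B, align 8] → 80
size 80, align 8
array of 9: 9 × 80 = 720

720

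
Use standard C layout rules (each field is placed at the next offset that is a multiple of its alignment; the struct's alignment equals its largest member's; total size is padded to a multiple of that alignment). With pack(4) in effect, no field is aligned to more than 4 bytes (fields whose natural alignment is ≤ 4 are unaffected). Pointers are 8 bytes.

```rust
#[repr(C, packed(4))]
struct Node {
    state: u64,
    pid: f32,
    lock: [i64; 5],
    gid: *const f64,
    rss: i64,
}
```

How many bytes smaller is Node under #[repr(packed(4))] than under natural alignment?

natural layout:
  state at 0 (size 8, align 8) → ends 8
  pid at 8 (size 4, align 4) → ends 12
  pad 4 to align 8 for lock
  lock at 16 (size 40, align 8) → ends 56
  gid at 56 (size 8, align 8) → ends 64
  rss at 64 (size 8, align 8) → ends 72
  total 72 bytes, alignment 8
packed(4) layout:
  state at 0 (size 8, align 4) → ends 8
  pid at 8 (size 4, align 4) → ends 12
  lock at 12 (size 40, align 4) → ends 52
  gid at 52 (size 8, align 4) → ends 60
  rss at 60 (size 8, align 4) → ends 68
  total 68 bytes, alignment 4
72 − 68 = 4

4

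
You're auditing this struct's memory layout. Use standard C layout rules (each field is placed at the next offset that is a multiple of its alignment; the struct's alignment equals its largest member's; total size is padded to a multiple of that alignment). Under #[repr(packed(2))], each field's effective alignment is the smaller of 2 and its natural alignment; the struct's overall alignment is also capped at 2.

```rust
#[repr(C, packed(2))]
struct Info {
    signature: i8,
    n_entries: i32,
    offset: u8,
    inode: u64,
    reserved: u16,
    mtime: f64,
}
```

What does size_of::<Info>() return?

@0: signature [1B, align 1] → 1
+1 pad (align 2)
@2: n_entries [4B, align 2] → 6
@6: offset [1B, align 1] → 7
+1 pad (align 2)
@8: inode [8B, align 2] → 16
@16: reserved [2B, align 2] → 18
@18: mtime [8B, align 2] → 26
size 26, align 2

26 bytes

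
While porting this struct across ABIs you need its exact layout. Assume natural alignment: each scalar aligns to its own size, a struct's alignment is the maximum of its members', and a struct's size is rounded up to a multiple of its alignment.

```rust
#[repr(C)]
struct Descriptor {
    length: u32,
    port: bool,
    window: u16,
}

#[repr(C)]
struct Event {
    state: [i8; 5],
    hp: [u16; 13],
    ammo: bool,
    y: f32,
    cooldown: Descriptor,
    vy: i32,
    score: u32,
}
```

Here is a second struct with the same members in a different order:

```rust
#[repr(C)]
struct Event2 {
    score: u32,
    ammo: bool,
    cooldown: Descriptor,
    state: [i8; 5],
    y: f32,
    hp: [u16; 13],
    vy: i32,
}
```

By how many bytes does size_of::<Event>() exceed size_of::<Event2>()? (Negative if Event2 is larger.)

-4

Descriptor: 0..4  length  (4B, 4-aligned); 4..5  port  (1B, 1-aligned); 5..6  -- padding (1B); 6..8  window  (2B, 2-aligned); sizeof = 8, alignof = 4
0..5  state  (5B, 1-aligned)
5..6  -- padding (1B)
6..32  hp  (26B, 2-aligned)
32..33  ammo  (1B, 1-aligned)
33..36  -- padding (3B)
36..40  y  (4B, 4-aligned)
40..48  cooldown  (8B, 4-aligned)
48..52  vy  (4B, 4-aligned)
52..56  score  (4B, 4-aligned)
sizeof = 56, alignof = 4
— Event2 —
0..4  score  (4B, 4-aligned)
4..5  ammo  (1B, 1-aligned)
5..8  -- padding (3B)
8..16  cooldown  (8B, 4-aligned)
16..21  state  (5B, 1-aligned)
21..24  -- padding (3B)
24..28  y  (4B, 4-aligned)
28..54  hp  (26B, 2-aligned)
54..56  -- padding (2B)
56..60  vy  (4B, 4-aligned)
sizeof = 60, alignof = 4
56 − 60 = -4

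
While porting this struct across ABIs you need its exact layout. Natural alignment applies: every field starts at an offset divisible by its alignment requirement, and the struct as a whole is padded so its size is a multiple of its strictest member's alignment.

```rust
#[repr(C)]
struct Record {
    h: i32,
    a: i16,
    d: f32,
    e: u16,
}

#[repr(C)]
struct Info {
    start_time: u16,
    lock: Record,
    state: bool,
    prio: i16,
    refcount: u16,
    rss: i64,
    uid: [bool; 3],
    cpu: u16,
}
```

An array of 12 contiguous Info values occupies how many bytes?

Record: 0..4  h  (4B, 4-aligned); 4..6  a  (2B, 2-aligned); 6..8  -- padding (2B); 8..12  d  (4B, 4-aligned); 12..14  e  (2B, 2-aligned); 14..16  -- tail padding (2B); sizeof = 16, alignof = 4
0..2  start_time  (2B, 2-aligned)
2..4  -- padding (2B)
4..20  lock  (16B, 4-aligned)
20..21  state  (1B, 1-aligned)
21..22  -- padding (1B)
22..24  prio  (2B, 2-aligned)
24..26  refcount  (2B, 2-aligned)
26..32  -- padding (6B)
32..40  rss  (8B, 8-aligned)
40..43  uid  (3B, 1-aligned)
43..44  -- padding (1B)
44..46  cpu  (2B, 2-aligned)
46..48  -- tail padding (2B)
sizeof = 48, alignof = 8
array of 12: 12 × 48 = 576

576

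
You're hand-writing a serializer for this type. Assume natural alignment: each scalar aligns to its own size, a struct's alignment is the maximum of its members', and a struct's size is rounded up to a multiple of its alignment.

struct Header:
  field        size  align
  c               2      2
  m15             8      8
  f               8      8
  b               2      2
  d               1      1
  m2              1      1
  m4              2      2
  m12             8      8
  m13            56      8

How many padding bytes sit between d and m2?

0..2  c  (2B, 2-aligned)
2..8  -- padding (6B)
8..16  m15  (8B, 8-aligned)
16..24  f  (8B, 8-aligned)
24..26  b  (2B, 2-aligned)
26..27  d  (1B, 1-aligned)
27..28  m2  (1B, 1-aligned)

0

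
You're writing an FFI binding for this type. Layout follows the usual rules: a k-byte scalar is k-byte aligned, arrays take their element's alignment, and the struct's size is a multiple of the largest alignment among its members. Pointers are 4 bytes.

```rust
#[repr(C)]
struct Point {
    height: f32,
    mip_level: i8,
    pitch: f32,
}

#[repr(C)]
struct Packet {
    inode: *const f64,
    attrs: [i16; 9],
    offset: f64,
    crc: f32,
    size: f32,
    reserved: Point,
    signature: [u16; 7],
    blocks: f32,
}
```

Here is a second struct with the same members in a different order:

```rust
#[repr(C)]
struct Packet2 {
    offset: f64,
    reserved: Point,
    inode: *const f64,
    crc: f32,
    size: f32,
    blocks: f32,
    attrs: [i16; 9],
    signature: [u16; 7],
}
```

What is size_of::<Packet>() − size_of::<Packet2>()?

0

Point: @0: height [4B, align 4] → 4; @4: mip_level [1B, align 1] → 5; +3 pad (align 4); @8: pitch [4B, align 4] → 12; size 12, align 4
@0: inode [4B, align 4] → 4
@4: attrs [18B, align 2] → 22
+2 pad (align 8)
@24: offset [8B, align 8] → 32
@32: crc [4B, align 4] → 36
@36: size [4B, align 4] → 40
@40: reserved [12B, align 4] → 52
@52: signature [14B, align 2] → 66
+2 pad (align 4)
@68: blocks [4B, align 4] → 72
size 72, align 8
— Packet2 —
@0: offset [8B, align 8] → 8
@8: reserved [12B, align 4] → 20
@20: inode [4B, align 4] → 24
@24: crc [4B, align 4] → 28
@28: size [4B, align 4] → 32
@32: blocks [4B, align 4] → 36
@36: attrs [18B, align 2] → 54
@54: signature [14B, align 2] → 68
+4 tail pad (align 8)
size 72, align 8
72 − 72 = 0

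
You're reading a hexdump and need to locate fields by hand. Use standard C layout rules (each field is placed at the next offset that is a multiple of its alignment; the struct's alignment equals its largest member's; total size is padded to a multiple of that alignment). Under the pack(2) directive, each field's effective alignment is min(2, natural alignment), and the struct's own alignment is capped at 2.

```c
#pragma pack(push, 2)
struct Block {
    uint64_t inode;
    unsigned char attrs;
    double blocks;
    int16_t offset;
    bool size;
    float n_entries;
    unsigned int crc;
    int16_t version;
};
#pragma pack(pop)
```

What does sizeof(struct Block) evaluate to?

32

inode at 0 (size 8, align 2) → ends 8
attrs at 8 (size 1, align 1) → ends 9
pad 1 to align 2 for blocks
blocks at 10 (size 8, align 2) → ends 18
offset at 18 (size 2, align 2) → ends 20
size at 20 (size 1, align 1) → ends 21
pad 1 to align 2 for n_entries
n_entries at 22 (size 4, align 2) → ends 26
crc at 26 (size 4, align 2) → ends 30
version at 30 (size 2, align 2) → ends 32
total 32 bytes, alignment 2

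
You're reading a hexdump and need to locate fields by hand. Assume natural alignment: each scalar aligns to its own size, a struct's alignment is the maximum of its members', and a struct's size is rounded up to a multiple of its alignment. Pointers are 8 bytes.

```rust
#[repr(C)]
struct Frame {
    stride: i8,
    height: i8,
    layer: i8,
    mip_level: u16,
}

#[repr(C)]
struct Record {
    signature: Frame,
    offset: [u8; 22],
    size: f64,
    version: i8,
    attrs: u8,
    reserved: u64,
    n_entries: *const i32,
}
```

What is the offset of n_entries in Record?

56

Frame: stride at 0 (size 1, align 1) → ends 1; height at 1 (size 1, align 1) → ends 2; layer at 2 (size 1, align 1) → ends 3; pad 1 to align 2 for mip_level; mip_level at 4 (size 2, align 2) → ends 6; total 6 bytes, alignment 2
signature at 0 (size 6, align 2) → ends 6
offset at 6 (size 22, align 1) → ends 28
pad 4 to align 8 for size
size at 32 (size 8, align 8) → ends 40
version at 40 (size 1, align 1) → ends 41
attrs at 41 (size 1, align 1) → ends 42
pad 6 to align 8 for reserved
reserved at 48 (size 8, align 8) → ends 56
n_entries at 56 (size 8, align 8) → ends 64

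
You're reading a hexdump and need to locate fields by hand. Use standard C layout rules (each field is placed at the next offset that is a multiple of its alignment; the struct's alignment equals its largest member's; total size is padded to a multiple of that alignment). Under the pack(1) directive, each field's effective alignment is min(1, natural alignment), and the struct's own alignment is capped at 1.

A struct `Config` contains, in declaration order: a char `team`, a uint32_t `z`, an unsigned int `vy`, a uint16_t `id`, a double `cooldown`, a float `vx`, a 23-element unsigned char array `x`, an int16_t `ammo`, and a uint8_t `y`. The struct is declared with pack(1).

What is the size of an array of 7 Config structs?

@0: team [1B, align 1] → 1
@1: z [4B, align 1] → 5
@5: vy [4B, align 1] → 9
@9: id [2B, align 1] → 11
@11: cooldown [8B, align 1] → 19
@19: vx [4B, align 1] → 23
@23: x [23B, align 1] → 46
@46: ammo [2B, align 1] → 48
@48: y [1B, align 1] → 49
size 49, align 1
array of 7: 7 × 49 = 343

343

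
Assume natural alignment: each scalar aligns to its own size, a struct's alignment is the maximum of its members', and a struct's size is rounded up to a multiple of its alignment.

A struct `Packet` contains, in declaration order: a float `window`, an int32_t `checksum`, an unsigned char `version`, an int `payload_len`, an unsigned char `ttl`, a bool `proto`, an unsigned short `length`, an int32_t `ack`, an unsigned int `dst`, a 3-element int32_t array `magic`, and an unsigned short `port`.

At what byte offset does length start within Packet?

18

@0: window [4B, align 4] → 4
@4: checksum [4B, align 4] → 8
@8: version [1B, align 1] → 9
+3 pad (align 4)
@12: payload_len [4B, align 4] → 16
@16: ttl [1B, align 1] → 17
@17: proto [1B, align 1] → 18
@18: length [2B, align 2] → 20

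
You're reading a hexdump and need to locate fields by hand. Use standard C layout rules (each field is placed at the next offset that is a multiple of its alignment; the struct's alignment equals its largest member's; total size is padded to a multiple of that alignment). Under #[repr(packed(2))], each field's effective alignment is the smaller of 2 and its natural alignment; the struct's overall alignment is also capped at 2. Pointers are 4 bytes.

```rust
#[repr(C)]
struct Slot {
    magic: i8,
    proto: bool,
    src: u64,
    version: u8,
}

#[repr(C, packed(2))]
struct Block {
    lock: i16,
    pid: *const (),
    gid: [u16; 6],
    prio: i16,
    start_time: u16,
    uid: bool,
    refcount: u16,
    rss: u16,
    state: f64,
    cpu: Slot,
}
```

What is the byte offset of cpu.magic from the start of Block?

Slot: @0: magic [1B, align 1] → 1; @1: proto [1B, align 1] → 2; +6 pad (align 8); @8: src [8B, align 8] → 16; @16: version [1B, align 1] → 17; +7 tail pad (align 8); size 24, align 8
@0: lock [2B, align 2] → 2
@2: pid [4B, align 2] → 6
@6: gid [12B, align 2] → 18
@18: prio [2B, align 2] → 20
@20: start_time [2B, align 2] → 22
@22: uid [1B, align 1] → 23
+1 pad (align 2)
@24: refcount [2B, align 2] → 26
@26: rss [2B, align 2] → 28
@28: state [8B, align 2] → 36
@36: cpu [24B, align 2] → 60
within Slot: magic at 0
36 + 0 = 36

36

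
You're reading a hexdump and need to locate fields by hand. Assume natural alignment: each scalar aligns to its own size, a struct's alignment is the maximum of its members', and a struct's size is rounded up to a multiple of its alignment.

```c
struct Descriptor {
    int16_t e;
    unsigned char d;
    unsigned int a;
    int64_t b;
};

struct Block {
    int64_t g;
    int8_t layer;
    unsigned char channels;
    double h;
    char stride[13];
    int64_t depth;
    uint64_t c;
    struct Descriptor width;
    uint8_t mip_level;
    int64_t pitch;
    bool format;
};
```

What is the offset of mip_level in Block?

Descriptor: @0: e [2B, align 2] → 2; @2: d [1B, align 1] → 3; +1 pad (align 4); @4: a [4B, align 4] → 8; @8: b [8B, align 8] → 16; size 16, align 8
@0: g [8B, align 8] → 8
@8: layer [1B, align 1] → 9
@9: channels [1B, align 1] → 10
+6 pad (align 8)
@16: h [8B, align 8] → 24
@24: stride [13B, align 1] → 37
+3 pad (align 8)
@40: depth [8B, align 8] → 48
@48: c [8B, align 8] → 56
@56: width [16B, align 8] → 72
@72: mip_level [1B, align 1] → 73

72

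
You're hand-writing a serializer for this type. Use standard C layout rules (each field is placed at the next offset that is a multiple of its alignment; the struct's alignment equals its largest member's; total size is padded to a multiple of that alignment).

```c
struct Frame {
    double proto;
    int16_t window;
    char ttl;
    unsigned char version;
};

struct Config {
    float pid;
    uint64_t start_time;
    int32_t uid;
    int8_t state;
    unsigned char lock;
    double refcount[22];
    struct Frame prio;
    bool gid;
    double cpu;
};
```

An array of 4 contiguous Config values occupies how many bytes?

Frame: 0..8  proto  (8B, 8-aligned); 8..10  window  (2B, 2-aligned); 10..11  ttl  (1B, 1-aligned); 11..12  version  (1B, 1-aligned); 12..16  -- tail padding (4B); sizeof = 16, alignof = 8
0..4  pid  (4B, 4-aligned)
4..8  -- padding (4B)
8..16  start_time  (8B, 8-aligned)
16..20  uid  (4B, 4-aligned)
20..21  state  (1B, 1-aligned)
21..22  lock  (1B, 1-aligned)
22..24  -- padding (2B)
24..200  refcount  (176B, 8-aligned)
200..216  prio  (16B, 8-aligned)
216..217  gid  (1B, 1-aligned)
217..224  -- padding (7B)
224..232  cpu  (8B, 8-aligned)
sizeof = 232, alignof = 8
array of 4: 4 × 232 = 928

928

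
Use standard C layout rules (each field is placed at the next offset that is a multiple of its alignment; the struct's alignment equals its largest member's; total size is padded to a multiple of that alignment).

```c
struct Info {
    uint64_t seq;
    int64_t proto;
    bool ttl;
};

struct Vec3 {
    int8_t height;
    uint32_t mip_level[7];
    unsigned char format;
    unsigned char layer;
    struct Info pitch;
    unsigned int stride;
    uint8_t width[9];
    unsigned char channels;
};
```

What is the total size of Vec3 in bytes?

Info: 0..8  seq  (8B, 8-aligned); 8..16  proto  (8B, 8-aligned); 16..17  ttl  (1B, 1-aligned); 17..24  -- tail padding (7B); sizeof = 24, alignof = 8
0..1  height  (1B, 1-aligned)
1..4  -- padding (3B)
4..32  mip_level  (28B, 4-aligned)
32..33  format  (1B, 1-aligned)
33..34  layer  (1B, 1-aligned)
34..40  -- padding (6B)
40..64  pitch  (24B, 8-aligned)
64..68  stride  (4B, 4-aligned)
68..77  width  (9B, 1-aligned)
77..78  channels  (1B, 1-aligned)
78..80  -- tail padding (2B)
sizeof = 80, alignof = 8

80 bytes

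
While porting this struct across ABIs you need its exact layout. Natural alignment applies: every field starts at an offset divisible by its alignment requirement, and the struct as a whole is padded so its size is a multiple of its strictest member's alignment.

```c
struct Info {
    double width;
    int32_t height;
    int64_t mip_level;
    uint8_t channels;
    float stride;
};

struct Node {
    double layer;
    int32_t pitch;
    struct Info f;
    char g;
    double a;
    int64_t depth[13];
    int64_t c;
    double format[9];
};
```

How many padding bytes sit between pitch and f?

Info: @0: width [8B, align 8] → 8; @8: height [4B, align 4] → 12; +4 pad (align 8); @16: mip_level [8B, align 8] → 24; @24: channels [1B, align 1] → 25; +3 pad (align 4); @28: stride [4B, align 4] → 32; size 32, align 8
@0: layer [8B, align 8] → 8
@8: pitch [4B, align 4] → 12
+4 pad (align 8)
@16: f [32B, align 8] → 48

4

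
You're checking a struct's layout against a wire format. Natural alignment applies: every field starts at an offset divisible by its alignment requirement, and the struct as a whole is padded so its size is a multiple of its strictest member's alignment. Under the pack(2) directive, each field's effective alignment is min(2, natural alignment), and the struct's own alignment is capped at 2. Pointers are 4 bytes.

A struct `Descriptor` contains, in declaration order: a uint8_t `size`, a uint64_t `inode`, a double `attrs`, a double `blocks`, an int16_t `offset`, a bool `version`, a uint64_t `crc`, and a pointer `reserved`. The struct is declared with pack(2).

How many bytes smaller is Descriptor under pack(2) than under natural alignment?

14

natural layout:
  @0: size [1B, align 1] → 1
  +7 pad (align 8)
  @8: inode [8B, align 8] → 16
  @16: attrs [8B, align 8] → 24
  @24: blocks [8B, align 8] → 32
  @32: offset [2B, align 2] → 34
  @34: version [1B, align 1] → 35
  +5 pad (align 8)
  @40: crc [8B, align 8] → 48
  @48: reserved [4B, align 4] → 52
  +4 tail pad (align 8)
  size 56, align 8
packed(2) layout:
  @0: size [1B, align 1] → 1
  +1 pad (align 2)
  @2: inode [8B, align 2] → 10
  @10: attrs [8B, align 2] → 18
  @18: blocks [8B, align 2] → 26
  @26: offset [2B, align 2] → 28
  @28: version [1B, align 1] → 29
  +1 pad (align 2)
  @30: crc [8B, align 2] → 38
  @38: reserved [4B, align 2] → 42
  size 42, align 2
56 − 42 = 14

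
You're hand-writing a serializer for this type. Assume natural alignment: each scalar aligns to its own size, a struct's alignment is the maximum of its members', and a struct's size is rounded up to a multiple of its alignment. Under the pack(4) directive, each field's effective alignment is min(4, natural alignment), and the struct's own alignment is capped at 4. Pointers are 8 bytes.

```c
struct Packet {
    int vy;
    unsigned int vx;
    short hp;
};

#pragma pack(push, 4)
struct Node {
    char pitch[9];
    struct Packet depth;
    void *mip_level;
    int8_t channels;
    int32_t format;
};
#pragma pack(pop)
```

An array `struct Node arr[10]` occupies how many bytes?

400

Packet: vy at 0 (size 4, align 4) → ends 4; vx at 4 (size 4, align 4) → ends 8; hp at 8 (size 2, align 2) → ends 10; tail pad 2 to reach multiple of 4; total 12 bytes, alignment 4
pitch at 0 (size 9, align 1) → ends 9
pad 3 to align 4 for depth
depth at 12 (size 12, align 4) → ends 24
mip_level at 24 (size 8, align 4) → ends 32
channels at 32 (size 1, align 1) → ends 33
pad 3 to align 4 for format
format at 36 (size 4, align 4) → ends 40
total 40 bytes, alignment 4
array of 10: 10 × 40 = 400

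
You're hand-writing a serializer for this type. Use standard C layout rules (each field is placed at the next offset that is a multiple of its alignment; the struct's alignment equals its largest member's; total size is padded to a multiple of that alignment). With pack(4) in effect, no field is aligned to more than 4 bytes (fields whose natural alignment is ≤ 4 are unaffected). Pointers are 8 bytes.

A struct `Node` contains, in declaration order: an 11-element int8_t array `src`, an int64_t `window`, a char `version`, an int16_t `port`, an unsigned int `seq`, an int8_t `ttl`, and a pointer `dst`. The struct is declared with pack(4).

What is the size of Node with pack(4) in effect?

@0: src [11B, align 1] → 11
+1 pad (align 4)
@12: window [8B, align 4] → 20
@20: version [1B, align 1] → 21
+1 pad (align 2)
@22: port [2B, align 2] → 24
@24: seq [4B, align 4] → 28
@28: ttl [1B, align 1] → 29
+3 pad (align 4)
@32: dst [8B, align 4] → 40
size 40, align 4

40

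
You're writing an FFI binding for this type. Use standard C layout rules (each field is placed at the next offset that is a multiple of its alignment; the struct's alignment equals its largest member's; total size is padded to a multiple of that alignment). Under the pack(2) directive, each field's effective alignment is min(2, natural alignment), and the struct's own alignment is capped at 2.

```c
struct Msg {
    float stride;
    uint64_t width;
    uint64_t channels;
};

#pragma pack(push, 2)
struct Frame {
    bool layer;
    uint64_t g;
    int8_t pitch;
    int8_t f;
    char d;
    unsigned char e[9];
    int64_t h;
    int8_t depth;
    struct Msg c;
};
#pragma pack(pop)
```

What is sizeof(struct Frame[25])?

Msg: 0..4  stride  (4B, 4-aligned); 4..8  -- padding (4B); 8..16  width  (8B, 8-aligned); 16..24  channels  (8B, 8-aligned); sizeof = 24, alignof = 8
0..1  layer  (1B, 1-aligned)
1..2  -- padding (1B)
2..10  g  (8B, 2-aligned)
10..11  pitch  (1B, 1-aligned)
11..12  f  (1B, 1-aligned)
12..13  d  (1B, 1-aligned)
13..22  e  (9B, 1-aligned)
22..30  h  (8B, 2-aligned)
30..31  depth  (1B, 1-aligned)
31..32  -- padding (1B)
32..56  c  (24B, 2-aligned)
sizeof = 56, alignof = 2
array of 25: 25 × 56 = 1400

1400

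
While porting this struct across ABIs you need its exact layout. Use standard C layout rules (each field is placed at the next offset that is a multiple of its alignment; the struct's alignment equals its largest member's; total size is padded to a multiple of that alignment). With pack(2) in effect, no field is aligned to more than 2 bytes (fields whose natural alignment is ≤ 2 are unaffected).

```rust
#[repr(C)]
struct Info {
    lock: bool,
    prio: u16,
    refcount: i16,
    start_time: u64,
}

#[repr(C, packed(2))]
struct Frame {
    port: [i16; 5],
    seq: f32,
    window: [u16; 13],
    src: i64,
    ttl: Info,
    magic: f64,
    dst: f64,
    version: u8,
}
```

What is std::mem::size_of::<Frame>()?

82

Info: lock at 0 (size 1, align 1) → ends 1; pad 1 to align 2 for prio; prio at 2 (size 2, align 2) → ends 4; refcount at 4 (size 2, align 2) → ends 6; pad 2 to align 8 for start_time; start_time at 8 (size 8, align 8) → ends 16; total 16 bytes, alignment 8
port at 0 (size 10, align 2) → ends 10
seq at 10 (size 4, align 2) → ends 14
window at 14 (size 26, align 2) → ends 40
src at 40 (size 8, align 2) → ends 48
ttl at 48 (size 16, align 2) → ends 64
magic at 64 (size 8, align 2) → ends 72
dst at 72 (size 8, align 2) → ends 80
version at 80 (size 1, align 1) → ends 81
tail pad 1 to reach multiple of 2
total 82 bytes, alignment 2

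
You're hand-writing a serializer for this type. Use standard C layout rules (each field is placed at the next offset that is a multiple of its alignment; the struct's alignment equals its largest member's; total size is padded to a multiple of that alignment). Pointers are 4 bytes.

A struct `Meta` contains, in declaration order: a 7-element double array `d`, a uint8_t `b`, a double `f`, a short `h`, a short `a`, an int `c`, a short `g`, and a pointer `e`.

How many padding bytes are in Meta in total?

9

0..56  d  (56B, 8-aligned)
56..57  b  (1B, 1-aligned)
57..64  -- padding (7B)
64..72  f  (8B, 8-aligned)
72..74  h  (2B, 2-aligned)
74..76  a  (2B, 2-aligned)
76..80  c  (4B, 4-aligned)
80..82  g  (2B, 2-aligned)
82..84  -- padding (2B)
84..88  e  (4B, 4-aligned)
sizeof = 88, alignof = 8
data bytes 79, size 88 → padding 9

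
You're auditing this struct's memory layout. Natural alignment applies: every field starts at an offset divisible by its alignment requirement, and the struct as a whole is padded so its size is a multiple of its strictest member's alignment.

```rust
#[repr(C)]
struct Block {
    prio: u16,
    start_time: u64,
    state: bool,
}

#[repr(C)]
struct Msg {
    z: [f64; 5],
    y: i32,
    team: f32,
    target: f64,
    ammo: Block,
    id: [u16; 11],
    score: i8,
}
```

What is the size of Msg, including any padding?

104 bytes

Block: prio at 0 (size 2, align 2) → ends 2; pad 6 to align 8 for start_time; start_time at 8 (size 8, align 8) → ends 16; state at 16 (size 1, align 1) → ends 17; tail pad 7 to reach multiple of 8; total 24 bytes, alignment 8
z at 0 (size 40, align 8) → ends 40
y at 40 (size 4, align 4) → ends 44
team at 44 (size 4, align 4) → ends 48
target at 48 (size 8, align 8) → ends 56
ammo at 56 (size 24, align 8) → ends 80
id at 80 (size 22, align 2) → ends 102
score at 102 (size 1, align 1) → ends 103
tail pad 1 to reach multiple of 8
total 104 bytes, alignment 8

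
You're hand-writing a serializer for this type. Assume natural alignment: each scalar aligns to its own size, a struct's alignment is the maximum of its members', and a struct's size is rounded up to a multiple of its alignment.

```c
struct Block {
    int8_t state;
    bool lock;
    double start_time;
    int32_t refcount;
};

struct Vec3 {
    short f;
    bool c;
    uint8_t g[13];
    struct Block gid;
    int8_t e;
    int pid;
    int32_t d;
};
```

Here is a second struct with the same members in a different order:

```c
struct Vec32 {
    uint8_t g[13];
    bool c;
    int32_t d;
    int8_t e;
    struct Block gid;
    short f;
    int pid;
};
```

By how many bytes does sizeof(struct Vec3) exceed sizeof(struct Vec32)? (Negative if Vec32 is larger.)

0

Block: state at 0 (size 1, align 1) → ends 1; lock at 1 (size 1, align 1) → ends 2; pad 6 to align 8 for start_time; start_time at 8 (size 8, align 8) → ends 16; refcount at 16 (size 4, align 4) → ends 20; tail pad 4 to reach multiple of 8; total 24 bytes, alignment 8
f at 0 (size 2, align 2) → ends 2
c at 2 (size 1, align 1) → ends 3
g at 3 (size 13, align 1) → ends 16
gid at 16 (size 24, align 8) → ends 40
e at 40 (size 1, align 1) → ends 41
pad 3 to align 4 for pid
pid at 44 (size 4, align 4) → ends 48
d at 48 (size 4, align 4) → ends 52
tail pad 4 to reach multiple of 8
total 56 bytes, alignment 8
— Vec32 —
g at 0 (size 13, align 1) → ends 13
c at 13 (size 1, align 1) → ends 14
pad 2 to align 4 for d
d at 16 (size 4, align 4) → ends 20
e at 20 (size 1, align 1) → ends 21
pad 3 to align 8 for gid
gid at 24 (size 24, align 8) → ends 48
f at 48 (size 2, align 2) → ends 50
pad 2 to align 4 for pid
pid at 52 (size 4, align 4) → ends 56
total 56 bytes, alignment 8
56 − 56 = 0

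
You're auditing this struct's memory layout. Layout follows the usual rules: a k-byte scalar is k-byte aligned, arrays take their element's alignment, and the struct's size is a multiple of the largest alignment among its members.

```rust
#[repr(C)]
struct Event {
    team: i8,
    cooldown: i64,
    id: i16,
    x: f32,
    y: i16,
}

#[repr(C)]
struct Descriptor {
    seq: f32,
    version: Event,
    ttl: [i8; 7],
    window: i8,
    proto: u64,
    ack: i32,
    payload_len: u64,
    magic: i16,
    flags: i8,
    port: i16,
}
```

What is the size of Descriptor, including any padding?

80 bytes

Event: team at 0 (size 1, align 1) → ends 1; pad 7 to align 8 for cooldown; cooldown at 8 (size 8, align 8) → ends 16; id at 16 (size 2, align 2) → ends 18; pad 2 to align 4 for x; x at 20 (size 4, align 4) → ends 24; y at 24 (size 2, align 2) → ends 26; tail pad 6 to reach multiple of 8; total 32 bytes, alignment 8
seq at 0 (size 4, align 4) → ends 4
pad 4 to align 8 for version
version at 8 (size 32, align 8) → ends 40
ttl at 40 (size 7, align 1) → ends 47
window at 47 (size 1, align 1) → ends 48
proto at 48 (size 8, align 8) → ends 56
ack at 56 (size 4, align 4) → ends 60
pad 4 to align 8 for payload_len
payload_len at 64 (size 8, align 8) → ends 72
magic at 72 (size 2, align 2) → ends 74
flags at 74 (size 1, align 1) → ends 75
pad 1 to align 2 for port
port at 76 (size 2, align 2) → ends 78
tail pad 2 to reach multiple of 8
total 80 bytes, alignment 8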